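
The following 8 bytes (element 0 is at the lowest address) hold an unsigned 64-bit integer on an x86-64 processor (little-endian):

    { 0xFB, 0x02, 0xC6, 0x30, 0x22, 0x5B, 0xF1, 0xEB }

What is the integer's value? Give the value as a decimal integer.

17001470270705631995

In little-endian order the low byte comes first in memory.
Reassemble most-significant byte first: EB F1 5B 22 30 C6 02 FB → 0xEBF15B2230C602FB.
0xEBF15B2230C602FB = 17001470270705631995.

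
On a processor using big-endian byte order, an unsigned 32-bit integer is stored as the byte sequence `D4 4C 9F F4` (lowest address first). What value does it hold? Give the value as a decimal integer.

Big-endian stores the most-significant byte at the lowest address.
The bytes are already most-significant first: 0xD44C9FF4.
0xD44C9FF4 = 3561791476.

3561791476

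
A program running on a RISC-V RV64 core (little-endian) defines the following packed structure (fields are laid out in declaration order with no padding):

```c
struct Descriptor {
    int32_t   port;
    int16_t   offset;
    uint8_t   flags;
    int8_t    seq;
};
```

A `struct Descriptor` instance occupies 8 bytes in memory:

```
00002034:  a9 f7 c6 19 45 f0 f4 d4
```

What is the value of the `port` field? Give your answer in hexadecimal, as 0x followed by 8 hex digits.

0x19C6F7A9

`port` is the first field, at byte offset 0, occupying 4 bytes.
Bytes at offsets 0..3: A9 F7 C6 19.
Little-endian stores the least-significant byte at the lowest address.
Reassemble most-significant byte first: 19 C6 F7 A9 → 0x19C6F7A9.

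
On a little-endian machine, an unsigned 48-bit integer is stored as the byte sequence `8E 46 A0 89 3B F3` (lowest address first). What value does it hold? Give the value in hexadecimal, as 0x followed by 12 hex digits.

Little-endian: lowest address holds the least-significant byte.
Reassemble most-significant byte first: F3 3B 89 A0 46 8E → 0xF33B89A0468E.

0xF33B89A0468E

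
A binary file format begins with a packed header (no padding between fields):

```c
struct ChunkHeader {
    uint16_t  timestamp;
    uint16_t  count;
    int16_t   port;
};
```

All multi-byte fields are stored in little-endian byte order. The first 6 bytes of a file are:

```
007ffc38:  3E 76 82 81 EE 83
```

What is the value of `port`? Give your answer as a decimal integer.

-31762

`port` follows `timestamp` (2 B), `count` (2 B), so it starts at offset 2 + 2 = 4 and occupies 2 bytes.
Bytes at offsets 4..5: EE 83.
Little-endian stores the least-significant byte at the lowest address.
Reassemble most-significant byte first: 83 EE → 0x83EE.
Top bit is set, so as a signed 16-bit value this is 0x83EE − 2^16 = -31762.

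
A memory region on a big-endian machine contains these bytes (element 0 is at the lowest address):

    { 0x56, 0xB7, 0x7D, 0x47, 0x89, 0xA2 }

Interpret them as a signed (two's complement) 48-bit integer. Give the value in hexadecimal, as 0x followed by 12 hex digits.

In big-endian order the high byte comes first in memory.
The bytes are already most-significant first: 0x56B77D4789A2.

0x56B77D4789A2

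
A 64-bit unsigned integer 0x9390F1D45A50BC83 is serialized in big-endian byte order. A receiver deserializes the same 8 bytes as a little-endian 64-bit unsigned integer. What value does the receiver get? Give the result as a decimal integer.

9492550465640042643

Stored big-endian, the bytes at ascending addresses are 93 90 F1 D4 5A 50 BC 83.
Read back as little-endian, the first byte is least significant, giving 0x83BC505AD4F19093.
0x83BC505AD4F19093 = 9492550465640042643.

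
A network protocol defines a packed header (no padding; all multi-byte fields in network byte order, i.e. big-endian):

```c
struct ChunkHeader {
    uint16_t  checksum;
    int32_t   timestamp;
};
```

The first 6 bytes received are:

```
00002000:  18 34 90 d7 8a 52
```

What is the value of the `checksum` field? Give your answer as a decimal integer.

`checksum` is the first field, at byte offset 0, occupying 2 bytes.
Bytes at offsets 0..1: 18 34.
Big-endian stores the most-significant byte at the lowest address.
The bytes are already most-significant first: 0x1834.
0x1834 = 6196.

6196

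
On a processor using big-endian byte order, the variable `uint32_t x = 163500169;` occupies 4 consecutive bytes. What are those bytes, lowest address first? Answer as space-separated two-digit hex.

09 BE D0 89

163500169 in hexadecimal, padded to 32 bits, is 0x09BED089.
Split into bytes (most-significant first): 09 BE D0 89.
Big-endian: lowest address holds the most-significant byte.
So the memory order matches the most-significant-first order: 09 BE D0 89.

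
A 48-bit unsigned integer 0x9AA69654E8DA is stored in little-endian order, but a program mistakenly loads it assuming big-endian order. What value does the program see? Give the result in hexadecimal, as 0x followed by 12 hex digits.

Stored little-endian, the bytes at ascending addresses are DA E8 54 96 A6 9A.
Read back as big-endian, the last byte is least significant, giving 0xDAE85496A69A.

0xDAE85496A69A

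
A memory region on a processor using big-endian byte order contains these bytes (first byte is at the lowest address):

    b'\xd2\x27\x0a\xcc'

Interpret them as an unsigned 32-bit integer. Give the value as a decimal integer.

3525774028

Big-endian stores the most-significant byte at the lowest address.
The bytes are already most-significant first: 0xD2270ACC.
0xD2270ACC = 3525774028.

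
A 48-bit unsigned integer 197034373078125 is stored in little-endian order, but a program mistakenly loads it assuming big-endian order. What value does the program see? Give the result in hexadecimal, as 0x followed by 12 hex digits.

197034373078125 in 48-bit hexadecimal is 0xB333A3D0DC6D.
Stored little-endian, the bytes at ascending addresses are 6D DC D0 A3 33 B3.
Read back as big-endian, the last byte is least significant, giving 0x6DDCD0A333B3.

0x6DDCD0A333B3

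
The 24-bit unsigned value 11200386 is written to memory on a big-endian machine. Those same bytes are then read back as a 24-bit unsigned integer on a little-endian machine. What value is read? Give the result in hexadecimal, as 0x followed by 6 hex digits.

11200386 in 24-bit hexadecimal is 0xAAE782.
Stored big-endian, the bytes at ascending addresses are AA E7 82.
Read back as little-endian, the first byte is least significant, giving 0x82E7AA.

0x82E7AA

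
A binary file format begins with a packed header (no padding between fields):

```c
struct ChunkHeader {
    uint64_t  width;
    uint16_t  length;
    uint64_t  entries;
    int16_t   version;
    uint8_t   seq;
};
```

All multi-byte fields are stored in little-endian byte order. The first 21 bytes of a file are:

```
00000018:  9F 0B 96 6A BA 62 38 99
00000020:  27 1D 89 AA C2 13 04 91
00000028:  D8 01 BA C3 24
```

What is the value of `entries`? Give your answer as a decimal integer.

`entries` follows `width` (8 B), `length` (2 B), so it starts at offset 8 + 2 = 10 and occupies 8 bytes.
Bytes at offsets 10..17: 89 AA C2 13 04 91 D8 01.
In little-endian order the low byte comes first in memory.
Reassemble most-significant byte first: 01 D8 91 04 13 C2 AA 89 → 0x01D8910413C2AA89.
0x01D8910413C2AA89 = 133015635704851081.

133015635704851081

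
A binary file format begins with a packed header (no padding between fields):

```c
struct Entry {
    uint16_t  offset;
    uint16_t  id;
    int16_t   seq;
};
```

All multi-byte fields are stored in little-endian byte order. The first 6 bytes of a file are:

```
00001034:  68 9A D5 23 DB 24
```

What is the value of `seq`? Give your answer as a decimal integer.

9435

`seq` follows `offset` (2 B), `id` (2 B), so it starts at offset 2 + 2 = 4 and occupies 2 bytes.
Bytes at offsets 4..5: DB 24.
Little-endian: lowest address holds the least-significant byte.
Reassemble most-significant byte first: 24 DB → 0x24DB.
0x24DB = 9435.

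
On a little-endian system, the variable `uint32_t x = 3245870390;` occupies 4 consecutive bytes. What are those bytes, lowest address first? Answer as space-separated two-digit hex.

36 0D 78 C1

3245870390 in hexadecimal, padded to 32 bits, is 0xC1780D36.
Split into bytes (most-significant first): C1 78 0D 36.
In little-endian order the low byte comes first in memory.
So at ascending addresses the bytes are 36 0D 78 C1.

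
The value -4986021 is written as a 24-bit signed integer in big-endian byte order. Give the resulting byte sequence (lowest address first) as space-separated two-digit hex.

Two's complement of -4986021 in 24 bits: 4986021 = 0x4C14A5; invert → 0xB3EB5A; add 1 → 0xB3EB5B.
Split into bytes (most-significant first): B3 EB 5B.
Big-endian: lowest address holds the most-significant byte.
So the memory order matches the most-significant-first order: B3 EB 5B.

B3 EB 5B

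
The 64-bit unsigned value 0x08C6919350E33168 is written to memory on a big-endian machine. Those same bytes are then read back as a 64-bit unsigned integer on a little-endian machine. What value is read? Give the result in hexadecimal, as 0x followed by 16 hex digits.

Stored big-endian, the bytes at ascending addresses are 08 C6 91 93 50 E3 31 68.
Read back as little-endian, the first byte is least significant, giving 0x6831E3509391C608.

0x6831E3509391C608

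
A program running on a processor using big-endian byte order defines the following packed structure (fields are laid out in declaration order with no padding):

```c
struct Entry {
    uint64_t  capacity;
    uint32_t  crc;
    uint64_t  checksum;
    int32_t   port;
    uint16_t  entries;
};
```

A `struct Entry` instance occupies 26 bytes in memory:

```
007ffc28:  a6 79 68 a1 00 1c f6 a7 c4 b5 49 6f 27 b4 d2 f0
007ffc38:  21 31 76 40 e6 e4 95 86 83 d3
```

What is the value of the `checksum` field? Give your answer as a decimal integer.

2861143592077981248

`checksum` follows `capacity` (8 B), `crc` (4 B), so it starts at offset 8 + 4 = 12 and occupies 8 bytes.
Bytes at offsets 12..19: 27 B4 D2 F0 21 31 76 40.
Big-endian stores the most-significant byte at the lowest address.
The bytes are already most-significant first: 0x27B4D2F021317640.
0x27B4D2F021317640 = 2861143592077981248.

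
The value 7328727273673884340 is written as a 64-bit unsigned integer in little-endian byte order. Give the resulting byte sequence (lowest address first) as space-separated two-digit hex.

7328727273673884340 in hexadecimal, padded to 64 bits, is 0x65B4DEA04B0C82B4.
Split into bytes (most-significant first): 65 B4 DE A0 4B 0C 82 B4.
Little-endian stores the least-significant byte at the lowest address.
So at ascending addresses the bytes are B4 82 0C 4B A0 DE B4 65.

B4 82 0C 4B A0 DE B4 65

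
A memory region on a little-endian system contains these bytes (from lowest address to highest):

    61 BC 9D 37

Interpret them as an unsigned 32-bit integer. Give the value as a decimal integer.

Little-endian stores the least-significant byte at the lowest address.
Reassemble most-significant byte first: 37 9D BC 61 → 0x379DBC61.
0x379DBC61 = 933084257.

933084257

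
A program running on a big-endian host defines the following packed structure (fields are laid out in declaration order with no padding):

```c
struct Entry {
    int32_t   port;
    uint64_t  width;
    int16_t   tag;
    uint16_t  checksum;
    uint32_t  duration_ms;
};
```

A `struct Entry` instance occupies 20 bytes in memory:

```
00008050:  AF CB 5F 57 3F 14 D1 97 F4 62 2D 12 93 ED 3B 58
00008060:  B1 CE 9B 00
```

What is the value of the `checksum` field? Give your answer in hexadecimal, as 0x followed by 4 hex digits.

`checksum` follows `port` (4 B), `width` (8 B), `tag` (2 B), so it starts at offset 4 + 8 + 2 = 14 and occupies 2 bytes.
Bytes at offsets 14..15: 3B 58.
Big-endian stores the most-significant byte at the lowest address.
The bytes are already most-significant first: 0x3B58.

0x3B58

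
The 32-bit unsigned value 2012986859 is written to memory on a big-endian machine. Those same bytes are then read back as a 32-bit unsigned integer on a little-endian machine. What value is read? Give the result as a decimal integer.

3955096439

2012986859 in 32-bit hexadecimal is 0x77FBBDEB.
Stored big-endian, the bytes at ascending addresses are 77 FB BD EB.
Read back as little-endian, the first byte is least significant, giving 0xEBBDFB77.
0xEBBDFB77 = 3955096439.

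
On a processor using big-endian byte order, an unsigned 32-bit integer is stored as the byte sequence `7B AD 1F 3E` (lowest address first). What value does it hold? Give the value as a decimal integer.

In big-endian order the high byte comes first in memory.
The bytes are already most-significant first: 0x7BAD1F3E.
0x7BAD1F3E = 2074943294.

2074943294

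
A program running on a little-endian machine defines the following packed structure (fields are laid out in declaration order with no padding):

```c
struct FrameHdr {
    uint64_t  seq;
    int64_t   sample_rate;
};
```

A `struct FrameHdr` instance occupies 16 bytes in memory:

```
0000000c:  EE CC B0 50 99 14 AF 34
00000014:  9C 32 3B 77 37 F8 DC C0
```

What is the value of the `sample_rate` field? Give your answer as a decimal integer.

-4549488606443785572

`sample_rate` follows `seq` (8 bytes), so it starts at byte offset 8 and occupies 8 bytes.
Bytes at offsets 8..15: 9C 32 3B 77 37 F8 DC C0.
Little-endian: lowest address holds the least-significant byte.
Reassemble most-significant byte first: C0 DC F8 37 77 3B 32 9C → 0xC0DCF837773B329C.
Top bit is set, so as a signed 64-bit value this is 0xC0DCF837773B329C − 2^64 = -4549488606443785572.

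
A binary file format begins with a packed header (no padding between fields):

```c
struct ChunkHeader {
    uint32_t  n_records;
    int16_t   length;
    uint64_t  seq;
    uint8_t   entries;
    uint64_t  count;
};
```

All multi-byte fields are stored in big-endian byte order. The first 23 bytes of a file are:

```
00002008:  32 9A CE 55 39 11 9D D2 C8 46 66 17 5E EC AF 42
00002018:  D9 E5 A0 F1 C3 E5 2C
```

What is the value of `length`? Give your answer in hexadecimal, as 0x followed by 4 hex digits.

`length` follows `n_records` (4 bytes), so it starts at byte offset 4 and occupies 2 bytes.
Bytes at offsets 4..5: 39 11.
Big-endian stores the most-significant byte at the lowest address.
The bytes are already most-significant first: 0x3911.

0x3911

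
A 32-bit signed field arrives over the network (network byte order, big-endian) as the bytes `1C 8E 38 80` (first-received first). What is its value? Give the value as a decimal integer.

In big-endian order the high byte comes first in memory.
The bytes are already most-significant first: 0x1C8E3880.
0x1C8E3880 = 479082624.

479082624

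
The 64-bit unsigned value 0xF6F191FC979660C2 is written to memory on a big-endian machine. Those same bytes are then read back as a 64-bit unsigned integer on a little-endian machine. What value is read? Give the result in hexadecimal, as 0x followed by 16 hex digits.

0xC2609697FC91F1F6

Stored big-endian, the bytes at ascending addresses are F6 F1 91 FC 97 96 60 C2.
Read back as little-endian, the first byte is least significant, giving 0xC2609697FC91F1F6.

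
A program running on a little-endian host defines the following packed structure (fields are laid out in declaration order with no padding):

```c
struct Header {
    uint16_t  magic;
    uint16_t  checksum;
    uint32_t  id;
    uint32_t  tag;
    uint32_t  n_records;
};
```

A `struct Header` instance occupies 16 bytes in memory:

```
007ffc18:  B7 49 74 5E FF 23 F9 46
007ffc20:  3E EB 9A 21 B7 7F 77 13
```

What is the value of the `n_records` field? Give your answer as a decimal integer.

326598583

`n_records` follows `magic` (2 B), `checksum` (2 B), `id` (4 B), `tag` (4 B), so it starts at offset 2 + 2 + 4 + 4 = 12 and occupies 4 bytes.
Bytes at offsets 12..15: B7 7F 77 13.
Little-endian: lowest address holds the least-significant byte.
Reassemble most-significant byte first: 13 77 7F B7 → 0x13777FB7.
0x13777FB7 = 326598583.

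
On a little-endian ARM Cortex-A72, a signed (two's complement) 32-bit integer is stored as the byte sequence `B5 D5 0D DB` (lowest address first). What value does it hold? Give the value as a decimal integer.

Little-endian: lowest address holds the least-significant byte.
Reassemble most-significant byte first: DB 0D D5 B5 → 0xDB0DD5B5.
Top bit is set, so as a signed 32-bit value this is 0xDB0DD5B5 − 2^32 = -619850315.

-619850315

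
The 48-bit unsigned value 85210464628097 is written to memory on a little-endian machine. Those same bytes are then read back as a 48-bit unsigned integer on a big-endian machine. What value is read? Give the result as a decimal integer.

142582069559117

85210464628097 in 48-bit hexadecimal is 0x4D7F9B79AD81.
Stored little-endian, the bytes at ascending addresses are 81 AD 79 9B 7F 4D.
Read back as big-endian, the last byte is least significant, giving 0x81AD799B7F4D.
0x81AD799B7F4D = 142582069559117.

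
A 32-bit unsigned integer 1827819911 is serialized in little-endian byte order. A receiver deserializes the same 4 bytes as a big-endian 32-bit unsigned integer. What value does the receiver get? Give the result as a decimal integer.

2270294636

1827819911 in 32-bit hexadecimal is 0x6CF25187.
Stored little-endian, the bytes at ascending addresses are 87 51 F2 6C.
Read back as big-endian, the last byte is least significant, giving 0x8751F26C.
0x8751F26C = 2270294636.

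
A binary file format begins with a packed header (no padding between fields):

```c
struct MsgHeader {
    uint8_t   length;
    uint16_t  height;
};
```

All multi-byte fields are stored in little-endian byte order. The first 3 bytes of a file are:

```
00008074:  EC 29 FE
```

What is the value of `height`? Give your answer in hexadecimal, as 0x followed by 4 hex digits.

0xFE29

`height` follows `length` (1 byte), so it starts at byte offset 1 and occupies 2 bytes.
Bytes at offsets 1..2: 29 FE.
In little-endian order the low byte comes first in memory.
Reassemble most-significant byte first: FE 29 → 0xFE29.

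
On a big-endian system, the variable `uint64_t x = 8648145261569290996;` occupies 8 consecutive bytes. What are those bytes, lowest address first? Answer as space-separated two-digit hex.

78 04 62 4B A9 D0 B2 F4

8648145261569290996 in hexadecimal, padded to 64 bits, is 0x7804624BA9D0B2F4.
Split into bytes (most-significant first): 78 04 62 4B A9 D0 B2 F4.
Big-endian stores the most-significant byte at the lowest address.
So the memory order matches the most-significant-first order: 78 04 62 4B A9 D0 B2 F4.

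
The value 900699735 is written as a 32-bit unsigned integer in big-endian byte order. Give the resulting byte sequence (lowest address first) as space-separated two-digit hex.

35 AF 96 57

900699735 in hexadecimal, padded to 32 bits, is 0x35AF9657.
Split into bytes (most-significant first): 35 AF 96 57.
In big-endian order the high byte comes first in memory.
So the memory order matches the most-significant-first order: 35 AF 96 57.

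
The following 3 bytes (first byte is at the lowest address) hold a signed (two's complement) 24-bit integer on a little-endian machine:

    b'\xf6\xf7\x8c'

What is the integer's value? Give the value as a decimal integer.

In little-endian order the low byte comes first in memory.
Reassemble most-significant byte first: 8C F7 F6 → 0x8CF7F6.
Top bit is set, so as a signed 24-bit value this is 0x8CF7F6 − 2^24 = -7538698.

-7538698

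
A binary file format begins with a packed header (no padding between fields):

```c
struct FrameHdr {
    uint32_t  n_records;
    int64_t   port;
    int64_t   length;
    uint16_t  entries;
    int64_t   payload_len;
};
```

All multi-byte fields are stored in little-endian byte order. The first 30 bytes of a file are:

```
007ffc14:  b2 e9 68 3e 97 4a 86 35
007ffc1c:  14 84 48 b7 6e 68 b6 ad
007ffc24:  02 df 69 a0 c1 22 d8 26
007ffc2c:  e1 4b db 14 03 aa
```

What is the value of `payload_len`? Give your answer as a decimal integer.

`payload_len` follows `n_records` (4 B), `port` (8 B), `length` (8 B), `entries` (2 B), so it starts at offset 4 + 8 + 8 + 2 = 22 and occupies 8 bytes.
Bytes at offsets 22..29: D8 26 E1 4B DB 14 03 AA.
In little-endian order the low byte comes first in memory.
Reassemble most-significant byte first: AA 03 14 DB 4B E1 26 D8 → 0xAA0314DB4BE126D8.
Top bit is set, so as a signed 64-bit value this is 0xAA0314DB4BE126D8 − 2^64 = -6196085730228230440.

-6196085730228230440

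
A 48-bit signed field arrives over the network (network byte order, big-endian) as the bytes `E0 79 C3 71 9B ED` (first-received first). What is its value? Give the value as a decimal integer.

-34661402043411

In big-endian order the high byte comes first in memory.
The bytes are already most-significant first: 0xE079C3719BED.
Top bit is set, so as a signed 48-bit value this is 0xE079C3719BED − 2^48 = -34661402043411.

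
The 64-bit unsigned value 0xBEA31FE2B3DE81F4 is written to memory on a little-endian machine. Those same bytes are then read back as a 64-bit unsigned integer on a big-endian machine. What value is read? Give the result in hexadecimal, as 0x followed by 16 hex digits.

0xF481DEB3E21FA3BE

Stored little-endian, the bytes at ascending addresses are F4 81 DE B3 E2 1F A3 BE.
Read back as big-endian, the last byte is least significant, giving 0xF481DEB3E21FA3BE.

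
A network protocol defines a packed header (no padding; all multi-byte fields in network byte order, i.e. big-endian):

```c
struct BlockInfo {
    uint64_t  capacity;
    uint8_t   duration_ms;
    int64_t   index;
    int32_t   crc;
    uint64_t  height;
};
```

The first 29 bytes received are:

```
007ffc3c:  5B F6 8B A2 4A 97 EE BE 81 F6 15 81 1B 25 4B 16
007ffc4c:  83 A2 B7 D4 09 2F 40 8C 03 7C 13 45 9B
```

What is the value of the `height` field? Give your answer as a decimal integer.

3404875264886523291

`height` follows `capacity` (8 B), `duration_ms` (1 B), `index` (8 B), `crc` (4 B), so it starts at offset 8 + 1 + 8 + 4 = 21 and occupies 8 bytes.
Bytes at offsets 21..28: 2F 40 8C 03 7C 13 45 9B.
Big-endian stores the most-significant byte at the lowest address.
The bytes are already most-significant first: 0x2F408C037C13459B.
0x2F408C037C13459B = 3404875264886523291.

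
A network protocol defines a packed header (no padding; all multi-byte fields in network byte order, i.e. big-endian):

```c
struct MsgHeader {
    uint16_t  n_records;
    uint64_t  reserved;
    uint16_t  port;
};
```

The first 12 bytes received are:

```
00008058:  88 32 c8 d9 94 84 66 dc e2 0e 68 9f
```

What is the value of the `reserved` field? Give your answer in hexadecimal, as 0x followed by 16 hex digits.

0xC8D9948466DCE20E

`reserved` follows `n_records` (2 bytes), so it starts at byte offset 2 and occupies 8 bytes.
Bytes at offsets 2..9: C8 D9 94 84 66 DC E2 0E.
In big-endian order the high byte comes first in memory.
The bytes are already most-significant first: 0xC8D9948466DCE20E.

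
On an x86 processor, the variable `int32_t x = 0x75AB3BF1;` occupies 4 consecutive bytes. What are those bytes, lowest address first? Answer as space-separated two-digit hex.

F1 3B AB 75

Split into bytes (most-significant first): 75 AB 3B F1.
Little-endian stores the least-significant byte at the lowest address.
So at ascending addresses the bytes are F1 3B AB 75.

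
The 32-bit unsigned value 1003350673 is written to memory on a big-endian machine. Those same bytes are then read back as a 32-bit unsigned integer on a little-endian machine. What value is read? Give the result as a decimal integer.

1003350673 in 32-bit hexadecimal is 0x3BCDEA91.
Stored big-endian, the bytes at ascending addresses are 3B CD EA 91.
Read back as little-endian, the first byte is least significant, giving 0x91EACD3B.
0x91EACD3B = 2448084283.

2448084283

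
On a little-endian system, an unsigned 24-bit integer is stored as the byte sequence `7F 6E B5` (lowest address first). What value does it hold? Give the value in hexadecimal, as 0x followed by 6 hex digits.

Little-endian stores the least-significant byte at the lowest address.
Reassemble most-significant byte first: B5 6E 7F → 0xB56E7F.

0xB56E7F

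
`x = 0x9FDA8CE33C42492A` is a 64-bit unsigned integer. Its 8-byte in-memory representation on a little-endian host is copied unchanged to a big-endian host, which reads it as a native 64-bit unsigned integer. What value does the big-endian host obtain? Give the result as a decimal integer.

Stored little-endian, the bytes at ascending addresses are 2A 49 42 3C E3 8C DA 9F.
Read back as big-endian, the last byte is least significant, giving 0x2A49423CE38CDA9F.
0x2A49423CE38CDA9F = 3047039452175981215.

3047039452175981215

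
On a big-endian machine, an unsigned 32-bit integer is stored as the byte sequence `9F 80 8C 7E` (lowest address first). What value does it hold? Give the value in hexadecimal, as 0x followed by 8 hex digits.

In big-endian order the high byte comes first in memory.
The bytes are already most-significant first: 0x9F808C7E.

0x9F808C7E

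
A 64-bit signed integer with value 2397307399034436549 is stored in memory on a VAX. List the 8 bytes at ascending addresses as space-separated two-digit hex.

C5 FB DC C0 60 F2 44 21

2397307399034436549 in hexadecimal, padded to 64 bits, is 0x2144F260C0DCFBC5.
Split into bytes (most-significant first): 21 44 F2 60 C0 DC FB C5.
Little-endian: lowest address holds the least-significant byte.
So at ascending addresses the bytes are C5 FB DC C0 60 F2 44 21.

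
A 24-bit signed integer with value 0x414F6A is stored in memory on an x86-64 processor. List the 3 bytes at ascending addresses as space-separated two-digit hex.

6A 4F 41

Split into bytes (most-significant first): 41 4F 6A.
Little-endian stores the least-significant byte at the lowest address.
So at ascending addresses the bytes are 6A 4F 41.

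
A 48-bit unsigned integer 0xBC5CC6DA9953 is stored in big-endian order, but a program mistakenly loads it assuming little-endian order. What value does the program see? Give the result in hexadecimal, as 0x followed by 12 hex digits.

0x5399DAC65CBC

Stored big-endian, the bytes at ascending addresses are BC 5C C6 DA 99 53.
Read back as little-endian, the first byte is least significant, giving 0x5399DAC65CBC.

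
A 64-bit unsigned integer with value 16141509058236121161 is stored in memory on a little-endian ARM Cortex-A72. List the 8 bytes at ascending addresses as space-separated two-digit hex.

16141509058236121161 in hexadecimal, padded to 64 bits, is 0xE00228F792EA0049.
Split into bytes (most-significant first): E0 02 28 F7 92 EA 00 49.
Little-endian: lowest address holds the least-significant byte.
So at ascending addresses the bytes are 49 00 EA 92 F7 28 02 E0.

49 00 EA 92 F7 28 02 E0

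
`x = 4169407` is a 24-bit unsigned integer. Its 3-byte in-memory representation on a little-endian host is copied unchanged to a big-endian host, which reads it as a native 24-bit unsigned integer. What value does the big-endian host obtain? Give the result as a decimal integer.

12557887

4169407 in 24-bit hexadecimal is 0x3F9EBF.
Stored little-endian, the bytes at ascending addresses are BF 9E 3F.
Read back as big-endian, the last byte is least significant, giving 0xBF9E3F.
0xBF9E3F = 12557887.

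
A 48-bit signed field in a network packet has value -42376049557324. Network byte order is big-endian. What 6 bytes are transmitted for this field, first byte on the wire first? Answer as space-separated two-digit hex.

Two's complement of -42376049557324 in 48 bits: 42376049557324 = 0x268A71617F4C; invert → 0xD9758E9E80B3; add 1 → 0xD9758E9E80B4.
Split into bytes (most-significant first): D9 75 8E 9E 80 B4.
In big-endian order the high byte comes first in memory.
So the memory order matches the most-significant-first order: D9 75 8E 9E 80 B4.

D9 75 8E 9E 80 B4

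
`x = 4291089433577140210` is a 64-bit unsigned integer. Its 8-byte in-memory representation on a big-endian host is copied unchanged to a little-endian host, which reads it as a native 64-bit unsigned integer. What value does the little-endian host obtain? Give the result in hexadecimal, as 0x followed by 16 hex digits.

4291089433577140210 in 64-bit hexadecimal is 0x3B8D031ACBCC2FF2.
Stored big-endian, the bytes at ascending addresses are 3B 8D 03 1A CB CC 2F F2.
Read back as little-endian, the first byte is least significant, giving 0xF22FCCCB1A038D3B.

0xF22FCCCB1A038D3B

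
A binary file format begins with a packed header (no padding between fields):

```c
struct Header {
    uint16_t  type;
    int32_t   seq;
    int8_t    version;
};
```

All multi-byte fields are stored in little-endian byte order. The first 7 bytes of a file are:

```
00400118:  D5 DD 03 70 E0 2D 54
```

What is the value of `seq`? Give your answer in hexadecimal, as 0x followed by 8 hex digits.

0x2DE07003

`seq` follows `type` (2 bytes), so it starts at byte offset 2 and occupies 4 bytes.
Bytes at offsets 2..5: 03 70 E0 2D.
Little-endian: lowest address holds the least-significant byte.
Reassemble most-significant byte first: 2D E0 70 03 → 0x2DE07003.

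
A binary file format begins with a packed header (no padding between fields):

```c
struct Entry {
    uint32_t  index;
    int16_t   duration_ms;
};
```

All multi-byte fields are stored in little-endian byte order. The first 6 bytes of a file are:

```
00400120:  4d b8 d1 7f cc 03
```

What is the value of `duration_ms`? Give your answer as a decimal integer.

972

`duration_ms` follows `index` (4 bytes), so it starts at byte offset 4 and occupies 2 bytes.
Bytes at offsets 4..5: CC 03.
Little-endian: lowest address holds the least-significant byte.
Reassemble most-significant byte first: 03 CC → 0x03CC.
0x03CC = 972.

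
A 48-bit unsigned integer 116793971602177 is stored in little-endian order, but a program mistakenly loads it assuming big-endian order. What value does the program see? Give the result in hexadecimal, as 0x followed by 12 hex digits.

0x01733037396A

116793971602177 in 48-bit hexadecimal is 0x6A3937307301.
Stored little-endian, the bytes at ascending addresses are 01 73 30 37 39 6A.
Read back as big-endian, the last byte is least significant, giving 0x01733037396A.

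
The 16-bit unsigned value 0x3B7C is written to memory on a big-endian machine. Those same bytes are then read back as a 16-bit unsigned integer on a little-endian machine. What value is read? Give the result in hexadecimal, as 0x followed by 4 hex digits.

0x7C3B

Stored big-endian, the bytes at ascending addresses are 3B 7C.
Read back as little-endian, the first byte is least significant, giving 0x7C3B.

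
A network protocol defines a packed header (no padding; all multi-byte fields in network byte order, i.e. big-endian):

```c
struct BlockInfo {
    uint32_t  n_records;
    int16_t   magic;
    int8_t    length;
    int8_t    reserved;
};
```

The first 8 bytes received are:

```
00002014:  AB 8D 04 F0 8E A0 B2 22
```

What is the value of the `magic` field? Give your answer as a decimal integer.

`magic` follows `n_records` (4 bytes), so it starts at byte offset 4 and occupies 2 bytes.
Bytes at offsets 4..5: 8E A0.
In big-endian order the high byte comes first in memory.
The bytes are already most-significant first: 0x8EA0.
Top bit is set, so as a signed 16-bit value this is 0x8EA0 − 2^16 = -29024.

-29024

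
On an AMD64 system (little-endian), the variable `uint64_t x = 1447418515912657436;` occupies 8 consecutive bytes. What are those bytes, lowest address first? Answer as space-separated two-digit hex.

1447418515912657436 in hexadecimal, padded to 64 bits, is 0x14164378B24C0A1C.
Split into bytes (most-significant first): 14 16 43 78 B2 4C 0A 1C.
In little-endian order the low byte comes first in memory.
So at ascending addresses the bytes are 1C 0A 4C B2 78 43 16 14.

1C 0A 4C B2 78 43 16 14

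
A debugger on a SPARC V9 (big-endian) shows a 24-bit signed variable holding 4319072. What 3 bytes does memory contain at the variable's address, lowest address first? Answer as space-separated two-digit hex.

41 E7 60

4319072 in hexadecimal, padded to 24 bits, is 0x41E760.
Split into bytes (most-significant first): 41 E7 60.
Big-endian: lowest address holds the most-significant byte.
So the memory order matches the most-significant-first order: 41 E7 60.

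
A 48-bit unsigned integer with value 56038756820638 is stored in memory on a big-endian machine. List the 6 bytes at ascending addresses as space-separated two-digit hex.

32 F7 8A 31 A6 9E

56038756820638 in hexadecimal, padded to 48 bits, is 0x32F78A31A69E.
Split into bytes (most-significant first): 32 F7 8A 31 A6 9E.
In big-endian order the high byte comes first in memory.
So the memory order matches the most-significant-first order: 32 F7 8A 31 A6 9E.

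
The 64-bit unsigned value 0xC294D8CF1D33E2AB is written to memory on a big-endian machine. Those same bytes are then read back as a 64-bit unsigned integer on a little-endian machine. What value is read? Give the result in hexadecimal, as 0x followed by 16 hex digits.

Stored big-endian, the bytes at ascending addresses are C2 94 D8 CF 1D 33 E2 AB.
Read back as little-endian, the first byte is least significant, giving 0xABE2331DCFD894C2.

0xABE2331DCFD894C2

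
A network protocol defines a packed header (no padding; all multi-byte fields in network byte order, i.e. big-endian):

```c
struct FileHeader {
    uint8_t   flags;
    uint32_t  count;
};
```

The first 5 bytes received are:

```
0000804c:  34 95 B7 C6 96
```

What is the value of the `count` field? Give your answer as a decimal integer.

`count` follows `flags` (1 byte), so it starts at byte offset 1 and occupies 4 bytes.
Bytes at offsets 1..4: 95 B7 C6 96.
Big-endian stores the most-significant byte at the lowest address.
The bytes are already most-significant first: 0x95B7C696.
0x95B7C696 = 2511849110.

2511849110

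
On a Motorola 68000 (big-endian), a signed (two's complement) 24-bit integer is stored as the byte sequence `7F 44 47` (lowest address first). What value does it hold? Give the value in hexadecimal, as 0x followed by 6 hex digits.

In big-endian order the high byte comes first in memory.
The bytes are already most-significant first: 0x7F4447.

0x7F4447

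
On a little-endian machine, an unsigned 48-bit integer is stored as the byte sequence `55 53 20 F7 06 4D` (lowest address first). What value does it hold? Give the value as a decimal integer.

Little-endian: lowest address holds the least-significant byte.
Reassemble most-significant byte first: 4D 06 F7 20 53 55 → 0x4D06F7205355.
0x4D06F7205355 = 84692311233365.

84692311233365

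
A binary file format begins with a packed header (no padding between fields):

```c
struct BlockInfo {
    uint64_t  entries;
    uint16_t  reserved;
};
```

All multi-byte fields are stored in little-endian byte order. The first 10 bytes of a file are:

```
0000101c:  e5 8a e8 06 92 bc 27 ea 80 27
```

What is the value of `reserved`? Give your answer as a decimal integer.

10112

`reserved` follows `entries` (8 bytes), so it starts at byte offset 8 and occupies 2 bytes.
Bytes at offsets 8..9: 80 27.
Little-endian stores the least-significant byte at the lowest address.
Reassemble most-significant byte first: 27 80 → 0x2780.
0x2780 = 10112.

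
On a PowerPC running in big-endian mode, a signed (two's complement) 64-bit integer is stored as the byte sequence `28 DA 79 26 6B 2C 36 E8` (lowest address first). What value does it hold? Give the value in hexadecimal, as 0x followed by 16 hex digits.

Big-endian: lowest address holds the most-significant byte.
The bytes are already most-significant first: 0x28DA79266B2C36E8.

0x28DA79266B2C36E8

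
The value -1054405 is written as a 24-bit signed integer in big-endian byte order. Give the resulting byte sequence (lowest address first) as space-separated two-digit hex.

EF E9 3B

Two's complement of -1054405 in 24 bits: 1054405 = 0x1016C5; invert → 0xEFE93A; add 1 → 0xEFE93B.
Split into bytes (most-significant first): EF E9 3B.
Big-endian stores the most-significant byte at the lowest address.
So the memory order matches the most-significant-first order: EF E9 3B.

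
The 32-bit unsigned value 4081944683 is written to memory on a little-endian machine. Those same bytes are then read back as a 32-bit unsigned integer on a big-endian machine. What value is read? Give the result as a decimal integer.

1804094963

4081944683 in 32-bit hexadecimal is 0xF34D886B.
Stored little-endian, the bytes at ascending addresses are 6B 88 4D F3.
Read back as big-endian, the last byte is least significant, giving 0x6B884DF3.
0x6B884DF3 = 1804094963.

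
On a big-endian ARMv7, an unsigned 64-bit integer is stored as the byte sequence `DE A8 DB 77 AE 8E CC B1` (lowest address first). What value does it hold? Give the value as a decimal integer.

In big-endian order the high byte comes first in memory.
The bytes are already most-significant first: 0xDEA8DB77AE8ECCB1.
0xDEA8DB77AE8ECCB1 = 16044314979583577265.

16044314979583577265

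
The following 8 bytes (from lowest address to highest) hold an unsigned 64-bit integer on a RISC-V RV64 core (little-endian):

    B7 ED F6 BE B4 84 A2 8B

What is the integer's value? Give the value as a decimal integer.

Little-endian: lowest address holds the least-significant byte.
Reassemble most-significant byte first: 8B A2 84 B4 BE F6 ED B7 → 0x8BA284B4BEF6EDB7.
0x8BA284B4BEF6EDB7 = 10061750429331942839.

10061750429331942839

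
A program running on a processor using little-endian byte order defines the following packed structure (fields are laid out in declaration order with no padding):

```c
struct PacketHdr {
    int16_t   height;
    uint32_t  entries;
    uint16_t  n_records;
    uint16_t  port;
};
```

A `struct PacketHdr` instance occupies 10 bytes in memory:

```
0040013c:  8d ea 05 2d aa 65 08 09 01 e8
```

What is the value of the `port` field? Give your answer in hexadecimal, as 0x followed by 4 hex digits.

0xE801

`port` follows `height` (2 B), `entries` (4 B), `n_records` (2 B), so it starts at offset 2 + 4 + 2 = 8 and occupies 2 bytes.
Bytes at offsets 8..9: 01 E8.
In little-endian order the low byte comes first in memory.
Reassemble most-significant byte first: E8 01 → 0xE801.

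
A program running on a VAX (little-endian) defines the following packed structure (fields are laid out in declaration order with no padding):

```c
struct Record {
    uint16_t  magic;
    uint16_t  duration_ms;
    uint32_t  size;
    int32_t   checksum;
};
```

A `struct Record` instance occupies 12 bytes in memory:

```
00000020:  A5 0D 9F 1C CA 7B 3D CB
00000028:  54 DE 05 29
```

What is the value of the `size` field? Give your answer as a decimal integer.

`size` follows `magic` (2 B), `duration_ms` (2 B), so it starts at offset 2 + 2 = 4 and occupies 4 bytes.
Bytes at offsets 4..7: CA 7B 3D CB.
Little-endian stores the least-significant byte at the lowest address.
Reassemble most-significant byte first: CB 3D 7B CA → 0xCB3D7BCA.
0xCB3D7BCA = 3409804234.

3409804234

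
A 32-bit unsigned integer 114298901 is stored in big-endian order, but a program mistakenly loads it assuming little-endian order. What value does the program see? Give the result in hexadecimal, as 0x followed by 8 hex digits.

0x1510D006

114298901 in 32-bit hexadecimal is 0x06D01015.
Stored big-endian, the bytes at ascending addresses are 06 D0 10 15.
Read back as little-endian, the first byte is least significant, giving 0x1510D006.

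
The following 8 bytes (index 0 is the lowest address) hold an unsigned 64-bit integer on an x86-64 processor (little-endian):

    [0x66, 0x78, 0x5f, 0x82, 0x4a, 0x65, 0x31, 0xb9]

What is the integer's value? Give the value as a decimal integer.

13344558541564770406

Little-endian stores the least-significant byte at the lowest address.
Reassemble most-significant byte first: B9 31 65 4A 82 5F 78 66 → 0xB931654A825F7866.
0xB931654A825F7866 = 13344558541564770406.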